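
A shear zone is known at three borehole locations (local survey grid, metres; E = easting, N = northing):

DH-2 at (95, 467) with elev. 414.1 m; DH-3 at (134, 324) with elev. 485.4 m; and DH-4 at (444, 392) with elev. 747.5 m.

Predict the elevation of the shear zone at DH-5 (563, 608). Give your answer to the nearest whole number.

800 m

Let the plane be z = a·E + b·N + c.
DH-3−DH-2: 39a − 143b = 71.3;  DH-4−DH-2: 349a − 75b = 333.4.
Solving gives a = 0.90096, b = −0.25289.
Then c = 414.1 − a·95 − b·467 = 446.61.
At (563, 608): z = 507.2 − 153.8 + 446.61 = 800.1 m.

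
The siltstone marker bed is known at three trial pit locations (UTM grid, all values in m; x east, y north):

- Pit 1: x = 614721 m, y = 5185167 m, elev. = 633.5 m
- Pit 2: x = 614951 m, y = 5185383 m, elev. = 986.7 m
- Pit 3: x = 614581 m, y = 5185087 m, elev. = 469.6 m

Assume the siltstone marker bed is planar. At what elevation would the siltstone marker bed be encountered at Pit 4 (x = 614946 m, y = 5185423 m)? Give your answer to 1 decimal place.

Let the plane be z = a·x + b·y + c.
Pit 2−Pit 1: 230a + 216b = 353.2;  Pit 3−Pit 1: −140a − 80b = −163.9.
Solving gives a = 0.603581081, b = 0.992483108.
Then c = 633.5 − a·614721 − b·5185167 = −5516591.13.
At (614946, 5185423): z = 371169.8 + 5146444.7 − 5516591.13 = 1023.4 m.

1023.4 m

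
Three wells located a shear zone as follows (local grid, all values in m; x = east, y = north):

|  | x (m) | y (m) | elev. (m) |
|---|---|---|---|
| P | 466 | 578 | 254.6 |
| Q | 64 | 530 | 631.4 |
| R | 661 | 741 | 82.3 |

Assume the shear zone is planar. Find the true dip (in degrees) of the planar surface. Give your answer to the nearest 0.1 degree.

43.5°

Two edge vectors: P→Q = (-402, -48, 376.8), P→R = (195, 163, -172.3).
Normal n = (P→Q) × (P→R) = (-53148, 4211.4, -56166).
So ∂z/∂x = −n_x/n_z = −0.94627 and ∂z/∂y = −n_y/n_z = 0.07498.
Gradient magnitude |∇z| = √(a² + b²) = √(0.89542 + 0.00562) = 0.94923.
True dip = arctan(0.94923) = 43.5°, dipping toward E (azimuth ≈ 095°).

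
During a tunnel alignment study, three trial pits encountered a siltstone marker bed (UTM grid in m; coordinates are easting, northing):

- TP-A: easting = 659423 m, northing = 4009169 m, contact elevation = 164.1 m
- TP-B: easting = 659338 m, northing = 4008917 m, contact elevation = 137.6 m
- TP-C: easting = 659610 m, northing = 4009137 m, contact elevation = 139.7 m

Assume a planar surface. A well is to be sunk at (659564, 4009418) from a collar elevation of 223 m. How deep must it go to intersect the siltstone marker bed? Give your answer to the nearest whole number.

Let the plane be z = a·easting + b·northing + c.
TP-B−TP-A: −85a − 252b = −26.5;  TP-C−TP-A: 187a − 32b = −24.4.
Solving gives a = −0.10634781, b = 0.14103001.
Then c = 164.1 − a·659423 − b·4009169 = −495120.87.
At (659564, 4009418): z_contact = −70143.2 + 565448.3 − 495120.87 = 184.2 m.
Depth below ground = 223 − 184.2 = 39 m.

39 m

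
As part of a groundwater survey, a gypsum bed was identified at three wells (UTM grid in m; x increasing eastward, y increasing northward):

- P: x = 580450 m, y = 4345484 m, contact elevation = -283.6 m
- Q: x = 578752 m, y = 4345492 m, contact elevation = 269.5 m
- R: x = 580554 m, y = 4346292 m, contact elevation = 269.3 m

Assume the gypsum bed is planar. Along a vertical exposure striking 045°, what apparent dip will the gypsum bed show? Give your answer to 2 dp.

15.92°

Two edge vectors: P→Q = (-1698, 8, 553.1), P→R = (104, 808, 552.9).
Normal n = (P→Q) × (P→R) = (-442481.6, 996346.6, -1372816).
So ∂z/∂x = −n_x/n_z = −0.32232 and ∂z/∂y = −n_y/n_z = 0.72577.
Unit vector along 045° is (sin 45°, cos 45°) = (0.7071, 0.7071).
Slope in that direction = a·(0.7071) + b·(0.7071) = 0.28528.
Apparent dip = arctan|0.28528| = 15.92° (true dip is 38.5°, so apparent ≤ true as expected).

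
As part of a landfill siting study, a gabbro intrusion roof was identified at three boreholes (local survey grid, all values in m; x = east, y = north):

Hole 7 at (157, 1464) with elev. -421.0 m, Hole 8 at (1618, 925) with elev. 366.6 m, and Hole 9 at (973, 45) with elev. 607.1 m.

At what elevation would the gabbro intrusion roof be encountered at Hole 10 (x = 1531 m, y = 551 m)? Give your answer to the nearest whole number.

533 m

Let the plane be z = a·x + b·y + c.
Hole 8−Hole 7: 1461a − 539b = 787.6;  Hole 9−Hole 7: 816a − 1419b = 1028.1.
Solving gives a = 0.34497, b = −0.52615.
Then c = -421 − a·157 − b·1464 = 295.12.
At (1531, 551): z = 528.2 − 289.9 + 295.12 = 533.4 m.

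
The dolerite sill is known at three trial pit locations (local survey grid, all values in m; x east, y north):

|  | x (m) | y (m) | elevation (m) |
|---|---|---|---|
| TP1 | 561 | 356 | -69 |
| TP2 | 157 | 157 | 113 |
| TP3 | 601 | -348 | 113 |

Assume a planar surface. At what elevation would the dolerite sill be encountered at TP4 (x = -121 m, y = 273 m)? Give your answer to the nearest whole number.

168 m

Two edge vectors: TP1→TP2 = (-404, -199, 182), TP1→TP3 = (40, -704, 182).
Normal n = (TP1→TP2) × (TP1→TP3) = (91910, 80808, 292376).
So ∂z/∂x = −n_x/n_z = −0.31436 and ∂z/∂y = −n_y/n_z = −0.27638.
Intercept c from TP1: -69 + 176.35 + 98.39 = 205.75.
At (-121, 273): z = 38.0 − 75.5 + 205.75 = 168.3 m.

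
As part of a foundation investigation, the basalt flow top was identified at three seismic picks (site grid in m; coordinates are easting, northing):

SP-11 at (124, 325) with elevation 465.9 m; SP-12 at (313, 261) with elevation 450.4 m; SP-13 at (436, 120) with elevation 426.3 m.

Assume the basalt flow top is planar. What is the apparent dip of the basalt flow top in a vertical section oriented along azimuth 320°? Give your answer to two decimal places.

Two edge vectors: SP-11→SP-12 = (189, -64, -15.5), SP-11→SP-13 = (312, -205, -39.6).
Normal n = (SP-11→SP-12) × (SP-11→SP-13) = (-643.1, 2648.4, -18777).
So ∂z/∂easting = −n_x/n_z = −0.03425 and ∂z/∂northing = −n_y/n_z = 0.14104.
Unit vector along 320° is (sin 320°, cos 320°) = (-0.6428, 0.7660).
Slope in that direction = a·(-0.6428) + b·(0.7660) = 0.13006.
Apparent dip = arctan|0.13006| = 7.41° (true dip is 8.3°, so apparent ≤ true as expected).

7.41°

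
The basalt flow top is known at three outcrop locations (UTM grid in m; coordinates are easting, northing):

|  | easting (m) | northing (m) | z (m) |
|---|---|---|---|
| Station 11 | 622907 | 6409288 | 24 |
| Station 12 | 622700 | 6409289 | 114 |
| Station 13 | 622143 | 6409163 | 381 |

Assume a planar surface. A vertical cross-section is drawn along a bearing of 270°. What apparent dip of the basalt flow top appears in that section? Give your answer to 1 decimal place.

Two edge vectors: Station 11→Station 12 = (-207, 1, 90), Station 11→Station 13 = (-764, -125, 357).
Normal n = (Station 11→Station 12) × (Station 11→Station 13) = (11607, 5139, 26639).
So ∂z/∂easting = −n_x/n_z = −0.43571 and ∂z/∂northing = −n_y/n_z = −0.19291.
Unit vector along 270° is (sin 270°, cos 270°) = (-1.0000, -0.0000).
Slope in that direction = a·(-1.0000) + b·(-0.0000) = 0.43571.
Apparent dip = arctan|0.43571| = 23.5° (true dip is 25.5°, so apparent ≤ true as expected).

23.5°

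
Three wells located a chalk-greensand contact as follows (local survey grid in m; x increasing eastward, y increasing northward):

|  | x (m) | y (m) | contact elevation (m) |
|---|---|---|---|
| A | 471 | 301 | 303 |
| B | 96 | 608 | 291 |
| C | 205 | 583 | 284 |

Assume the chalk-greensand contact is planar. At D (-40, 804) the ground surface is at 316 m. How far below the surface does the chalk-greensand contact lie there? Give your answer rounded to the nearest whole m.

43 m

Two edge vectors: A→B = (-375, 307, -12), A→C = (-266, 282, -19).
Normal n = (A→B) × (A→C) = (-2449, -3933, -24088).
So ∂z/∂x = −n_x/n_z = −0.10167 and ∂z/∂y = −n_y/n_z = −0.16328.
Intercept c from A: 303 + 47.89 + 49.15 = 400.03.
At (-40, 804): z_contact = 4.1 − 131.3 + 400.03 = 272.8 m.
Depth below ground = 316 − 272.8 = 43 m.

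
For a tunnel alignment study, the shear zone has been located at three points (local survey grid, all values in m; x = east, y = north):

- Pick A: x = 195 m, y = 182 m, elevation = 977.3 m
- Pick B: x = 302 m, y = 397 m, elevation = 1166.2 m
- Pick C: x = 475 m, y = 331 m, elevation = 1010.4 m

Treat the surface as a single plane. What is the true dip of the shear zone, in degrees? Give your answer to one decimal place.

Let the plane be z = a·x + b·y + c.
Pick B−Pick A: 107a + 215b = 188.9;  Pick C−Pick A: 280a + 149b = 33.1.
Solving gives a = −0.47517, b = 1.11508.
Gradient magnitude |∇z| = √(a² + b²) = √(0.22579 + 1.24341) = 1.21211.
True dip = arctan(1.21211) = 50.5°, dipping toward SSE (azimuth ≈ 157°).

50.5°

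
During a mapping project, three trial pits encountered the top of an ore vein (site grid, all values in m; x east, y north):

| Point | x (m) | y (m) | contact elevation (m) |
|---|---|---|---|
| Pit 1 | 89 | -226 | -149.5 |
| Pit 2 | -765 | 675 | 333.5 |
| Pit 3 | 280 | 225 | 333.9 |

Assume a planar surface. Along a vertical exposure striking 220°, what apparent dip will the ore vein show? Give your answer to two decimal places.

Two edge vectors: Pit 1→Pit 2 = (-854, 901, 483), Pit 1→Pit 3 = (191, 451, 483.4).
Normal n = (Pit 1→Pit 2) × (Pit 1→Pit 3) = (217710.4, 505076.6, -557245).
So ∂z/∂x = −n_x/n_z = 0.39069 and ∂z/∂y = −n_y/n_z = 0.90638.
Unit vector along 220° is (sin 220°, cos 220°) = (-0.6428, -0.7660).
Slope in that direction = a·(-0.6428) + b·(-0.7660) = −0.94546.
Apparent dip = arctan|0.94546| = 43.39° (true dip is 44.6°, so apparent ≤ true as expected).

43.39°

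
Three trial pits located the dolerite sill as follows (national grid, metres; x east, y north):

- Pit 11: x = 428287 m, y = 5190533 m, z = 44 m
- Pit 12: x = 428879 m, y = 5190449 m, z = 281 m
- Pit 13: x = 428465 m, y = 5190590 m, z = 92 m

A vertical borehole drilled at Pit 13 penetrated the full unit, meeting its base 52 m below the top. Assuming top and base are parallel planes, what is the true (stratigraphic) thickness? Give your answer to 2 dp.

Two edge vectors: Pit 11→Pit 12 = (592, -84, 237), Pit 11→Pit 13 = (178, 57, 48).
Normal n = (Pit 11→Pit 12) × (Pit 11→Pit 13) = (-17541, 13770, 48696).
So ∂z/∂x = −n_x/n_z = 0.36021 and ∂z/∂y = −n_y/n_z = −0.28277.
|∇z| = √(a²+b²) = 0.45795, so dip δ = arctan(0.45795) = 24.61°.
True thickness = vertical thickness × cos δ = 52 × cos 24.61° = 47.28 m.

47.28 m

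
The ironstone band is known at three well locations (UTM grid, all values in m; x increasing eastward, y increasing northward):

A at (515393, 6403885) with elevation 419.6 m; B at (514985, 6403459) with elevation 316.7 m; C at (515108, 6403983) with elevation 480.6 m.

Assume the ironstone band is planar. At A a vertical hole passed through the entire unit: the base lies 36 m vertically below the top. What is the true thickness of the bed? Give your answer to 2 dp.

33.98 m

Two edge vectors: A→B = (-408, -426, -102.9), A→C = (-285, 98, 61).
Normal n = (A→B) × (A→C) = (-15901.8, 54214.5, -161394).
So ∂z/∂x = −n_x/n_z = −0.09853 and ∂z/∂y = −n_y/n_z = 0.33591.
|∇z| = √(a²+b²) = 0.35007, so dip δ = arctan(0.35007) = 19.29°.
True thickness = vertical thickness × cos δ = 36 × cos 19.29° = 33.98 m.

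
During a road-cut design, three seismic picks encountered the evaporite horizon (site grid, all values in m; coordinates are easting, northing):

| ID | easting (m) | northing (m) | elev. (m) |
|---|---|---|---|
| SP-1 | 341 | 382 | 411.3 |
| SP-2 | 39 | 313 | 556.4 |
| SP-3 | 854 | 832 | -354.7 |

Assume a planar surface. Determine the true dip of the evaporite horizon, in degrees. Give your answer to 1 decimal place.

Two edge vectors: SP-1→SP-2 = (-302, -69, 145.1), SP-1→SP-3 = (513, 450, -766).
Normal n = (SP-1→SP-2) × (SP-1→SP-3) = (-12441, -156895.7, -100503).
So ∂z/∂easting = −n_x/n_z = −0.12379 and ∂z/∂northing = −n_y/n_z = −1.56110.
Gradient magnitude |∇z| = √(a² + b²) = √(0.01532 + 2.43705) = 1.56600.
True dip = arctan(1.56600) = 57.4°, dipping toward N (azimuth ≈ 005°).

57.4°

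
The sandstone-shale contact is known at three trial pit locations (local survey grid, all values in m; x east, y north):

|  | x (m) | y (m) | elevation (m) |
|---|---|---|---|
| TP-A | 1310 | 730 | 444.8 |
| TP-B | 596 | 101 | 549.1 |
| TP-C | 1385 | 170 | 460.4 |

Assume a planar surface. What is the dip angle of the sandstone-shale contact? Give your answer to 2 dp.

Let the plane be z = a·x + b·y + c.
TP-B−TP-A: −714a − 629b = 104.3;  TP-C−TP-A: 75a − 560b = 15.6.
Solving gives a = −0.10871, b = −0.04242.
Gradient magnitude |∇z| = √(a² + b²) = √(0.01182 + 0.00180) = 0.11669.
True dip = arctan(0.11669) = 6.66°, dipping toward ENE (azimuth ≈ 069°).

6.66°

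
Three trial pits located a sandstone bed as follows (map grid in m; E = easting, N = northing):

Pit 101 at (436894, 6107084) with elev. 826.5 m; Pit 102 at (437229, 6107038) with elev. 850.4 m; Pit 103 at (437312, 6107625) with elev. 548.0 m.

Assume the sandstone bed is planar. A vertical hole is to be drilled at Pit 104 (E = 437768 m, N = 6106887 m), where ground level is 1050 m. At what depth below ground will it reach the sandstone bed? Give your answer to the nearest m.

121 m

Let the plane be z = a·E + b·N + c.
Pit 102−Pit 101: 335a − 46b = 23.9;  Pit 103−Pit 101: 418a + 541b = −278.5.
Solving gives a = 0.00059313, b = −0.51524571.
Then c = 826.5 − a·436894 − b·6107084 = 3147216.17.
At (437768, 6106887): z_contact = 259.7 − 3146547.3 + 3147216.17 = 928.5 m.
Depth below ground = 1050 − 928.5 = 121 m.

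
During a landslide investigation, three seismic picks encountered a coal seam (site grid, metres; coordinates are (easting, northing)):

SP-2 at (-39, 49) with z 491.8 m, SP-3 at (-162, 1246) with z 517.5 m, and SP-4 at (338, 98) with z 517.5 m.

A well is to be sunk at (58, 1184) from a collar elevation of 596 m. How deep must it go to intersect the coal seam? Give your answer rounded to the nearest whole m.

Let the plane be z = a·E + b·N + c.
SP-3−SP-2: −123a + 1197b = 25.7;  SP-4−SP-2: 377a + 49b = 25.7.
Solving gives a = 0.06452, b = 0.02810.
Then c = 491.8 − a·-39 − b·49 = 492.94.
At (58, 1184): z_contact = 3.7 + 33.3 + 492.94 = 530.0 m.
Depth below ground = 596 − 530.0 = 66 m.

66 m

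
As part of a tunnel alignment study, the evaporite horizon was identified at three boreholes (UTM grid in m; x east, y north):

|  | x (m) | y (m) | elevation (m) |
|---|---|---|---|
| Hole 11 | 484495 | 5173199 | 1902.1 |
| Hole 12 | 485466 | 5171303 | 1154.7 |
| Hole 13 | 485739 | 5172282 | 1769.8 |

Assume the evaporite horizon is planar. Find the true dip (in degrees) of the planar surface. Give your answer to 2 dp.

Let the plane be z = a·x + b·y + c.
Hole 12−Hole 11: 971a − 1896b = −747.4;  Hole 13−Hole 11: 1244a − 917b = −132.3.
Solving gives a = 0.29595, b = 0.54577.
Gradient magnitude |∇z| = √(a² + b²) = √(0.08759 + 0.29786) = 0.62085.
True dip = arctan(0.62085) = 31.83°, dipping toward SSW (azimuth ≈ 208°).

31.83°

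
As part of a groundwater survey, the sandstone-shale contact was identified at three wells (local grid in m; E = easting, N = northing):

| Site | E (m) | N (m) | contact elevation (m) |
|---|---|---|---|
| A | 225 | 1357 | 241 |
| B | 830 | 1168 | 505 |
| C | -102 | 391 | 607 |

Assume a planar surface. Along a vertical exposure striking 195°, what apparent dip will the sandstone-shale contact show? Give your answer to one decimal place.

21.1°

Let the plane be z = a·E + b·N + c.
B−A: 605a − 189b = 264;  C−A: −327a − 966b = 366.
Solving gives a = 0.28759, b = −0.47623.
Unit vector along 195° is (sin 195°, cos 195°) = (-0.2588, -0.9659).
Slope in that direction = a·(-0.2588) + b·(-0.9659) = 0.38557.
Apparent dip = arctan|0.38557| = 21.1° (true dip is 29.1°, so apparent ≤ true as expected).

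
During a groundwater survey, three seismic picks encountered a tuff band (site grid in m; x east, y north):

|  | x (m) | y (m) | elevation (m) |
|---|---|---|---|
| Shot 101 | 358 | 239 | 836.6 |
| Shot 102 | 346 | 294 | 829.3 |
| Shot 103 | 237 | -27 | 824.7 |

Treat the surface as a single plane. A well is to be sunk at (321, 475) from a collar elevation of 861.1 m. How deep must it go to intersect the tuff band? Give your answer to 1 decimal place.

52.0 m

Two edge vectors: Shot 101→Shot 102 = (-12, 55, -7.3), Shot 101→Shot 103 = (-121, -266, -11.9).
Normal n = (Shot 101→Shot 102) × (Shot 101→Shot 103) = (-2596.3, 740.5, 9847).
So ∂z/∂x = −n_x/n_z = 0.26366 and ∂z/∂y = −n_y/n_z = −0.07520.
Intercept c from Shot 101: 836.6 − 94.39 + 17.97 = 760.18.
At (321, 475): z_contact = 84.64 − 35.72 + 760.18 = 809.10 m.
Depth below ground = 861.1 − 809.10 = 52.0 m.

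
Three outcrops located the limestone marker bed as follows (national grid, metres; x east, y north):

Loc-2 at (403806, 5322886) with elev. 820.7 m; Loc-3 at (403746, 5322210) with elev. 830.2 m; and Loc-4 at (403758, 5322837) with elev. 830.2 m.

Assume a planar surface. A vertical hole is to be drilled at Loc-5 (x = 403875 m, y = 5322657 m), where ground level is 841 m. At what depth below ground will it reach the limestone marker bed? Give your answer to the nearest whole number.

Two edge vectors: Loc-2→Loc-3 = (-60, -676, 9.5), Loc-2→Loc-4 = (-48, -49, 9.5).
Normal n = (Loc-2→Loc-3) × (Loc-2→Loc-4) = (-5956.5, 114, -29508).
So ∂z/∂x = −n_x/n_z = −0.20186051 and ∂z/∂y = −n_y/n_z = 0.00386336.
Intercept c from Loc-2: 820.7 + 81512.49 − 20564.22 = 61768.97.
At (403875, 5322657): z_contact = −81526.4 + 20563.3 + 61768.97 = 805.9 m.
Depth below ground = 841 − 805.9 = 35 m.

35 m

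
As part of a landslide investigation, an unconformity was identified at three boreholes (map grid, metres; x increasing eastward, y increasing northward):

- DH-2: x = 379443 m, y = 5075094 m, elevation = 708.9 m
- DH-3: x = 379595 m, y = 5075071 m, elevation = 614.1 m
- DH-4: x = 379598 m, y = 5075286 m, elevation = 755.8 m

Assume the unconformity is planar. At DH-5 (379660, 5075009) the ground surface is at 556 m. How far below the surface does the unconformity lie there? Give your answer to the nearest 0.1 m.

Two edge vectors: DH-2→DH-3 = (152, -23, -94.8), DH-2→DH-4 = (155, 192, 46.9).
Normal n = (DH-2→DH-3) × (DH-2→DH-4) = (17122.9, -21822.8, 32749).
So ∂z/∂x = −n_x/n_z = −0.522852606 and ∂z/∂y = −n_y/n_z = 0.666365385.
Intercept c from DH-2: 708.9 + 198392.76 − 3381866.97 = −3182765.31.
At (379660, 5075009): z_contact = −198506.22 + 3381810.33 − 3182765.31 = 538.80 m.
Depth below ground = 556 − 538.80 = 17.2 m.

17.2 m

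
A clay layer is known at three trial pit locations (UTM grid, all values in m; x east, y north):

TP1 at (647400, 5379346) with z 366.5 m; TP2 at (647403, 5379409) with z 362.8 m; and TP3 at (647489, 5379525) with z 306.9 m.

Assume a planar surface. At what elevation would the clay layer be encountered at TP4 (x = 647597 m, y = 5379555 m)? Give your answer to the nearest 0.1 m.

240.1 m

Two edge vectors: TP1→TP2 = (3, 63, -3.7), TP1→TP3 = (89, 179, -59.6).
Normal n = (TP1→TP2) × (TP1→TP3) = (-3092.5, -150.5, -5070).
So ∂z/∂x = −n_x/n_z = −0.609960552 and ∂z/∂y = −n_y/n_z = −0.029684418.
Intercept c from TP1: 366.5 + 394888.46 + 159682.76 = 554937.72.
At (647597, 5379555): z = −395008.6 − 159689.0 + 554937.72 = 240.1 m.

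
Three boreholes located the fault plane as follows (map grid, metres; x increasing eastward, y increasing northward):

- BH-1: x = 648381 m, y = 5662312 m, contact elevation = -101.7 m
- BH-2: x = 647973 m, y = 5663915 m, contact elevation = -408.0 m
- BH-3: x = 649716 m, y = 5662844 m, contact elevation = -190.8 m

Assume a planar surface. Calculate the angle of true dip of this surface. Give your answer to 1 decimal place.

10.7°

Let the plane be z = a·x + b·y + c.
BH-2−BH-1: −408a + 1603b = −306.3;  BH-3−BH-1: 1335a + 532b = −89.1.
Solving gives a = 0.00854, b = −0.18891.
Gradient magnitude |∇z| = √(a² + b²) = √(0.00007 + 0.03569) = 0.18910.
True dip = arctan(0.18910) = 10.7°, dipping toward N (azimuth ≈ 357°).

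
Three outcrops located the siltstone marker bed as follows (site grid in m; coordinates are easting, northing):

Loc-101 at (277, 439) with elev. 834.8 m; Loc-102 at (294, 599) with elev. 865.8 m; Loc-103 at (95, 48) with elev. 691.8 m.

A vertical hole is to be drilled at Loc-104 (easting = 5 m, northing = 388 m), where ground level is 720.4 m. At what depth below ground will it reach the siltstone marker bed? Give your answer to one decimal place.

23.1 m

Let the plane be z = a·easting + b·northing + c.
Loc-102−Loc-101: 17a + 160b = 31;  Loc-103−Loc-101: −182a − 391b = −143.
Solving gives a = 0.47875, b = 0.14288.
Then c = 834.8 − a·277 − b·439 = 639.46.
At (5, 388): z_contact = 2.39 + 55.44 + 639.46 = 697.29 m.
Depth below ground = 720.4 − 697.29 = 23.1 m.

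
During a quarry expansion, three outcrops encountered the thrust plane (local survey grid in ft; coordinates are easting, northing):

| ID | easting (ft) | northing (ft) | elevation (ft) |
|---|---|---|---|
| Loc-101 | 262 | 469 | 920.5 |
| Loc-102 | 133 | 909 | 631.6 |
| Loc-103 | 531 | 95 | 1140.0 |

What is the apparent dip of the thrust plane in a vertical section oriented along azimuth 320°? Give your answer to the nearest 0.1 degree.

Let the plane be z = a·easting + b·northing + c.
Loc-102−Loc-101: −129a + 440b = −288.9;  Loc-103−Loc-101: 269a − 374b = 219.5.
Solving gives a = −0.16357, b = −0.70455.
Unit vector along 320° is (sin 320°, cos 320°) = (-0.6428, 0.7660).
Slope in that direction = a·(-0.6428) + b·(0.7660) = −0.43457.
Apparent dip = arctan|0.43457| = 23.5° (true dip is 35.9°, so apparent ≤ true as expected).

23.5°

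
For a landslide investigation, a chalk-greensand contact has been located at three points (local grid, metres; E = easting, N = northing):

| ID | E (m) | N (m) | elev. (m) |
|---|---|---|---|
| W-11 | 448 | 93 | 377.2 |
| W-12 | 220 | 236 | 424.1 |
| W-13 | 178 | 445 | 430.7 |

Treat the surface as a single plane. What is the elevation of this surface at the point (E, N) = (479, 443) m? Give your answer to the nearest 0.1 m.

366.7 m

Let the plane be z = a·E + b·N + c.
W-12−W-11: −228a + 143b = 46.9;  W-13−W-11: −270a + 352b = 53.5.
Solving gives a = −0.21270, b = −0.01117.
Then c = 377.2 − a·448 − b·93 = 473.53.
At (479, 443): z = −101.9 − 4.9 + 473.53 = 366.7 m.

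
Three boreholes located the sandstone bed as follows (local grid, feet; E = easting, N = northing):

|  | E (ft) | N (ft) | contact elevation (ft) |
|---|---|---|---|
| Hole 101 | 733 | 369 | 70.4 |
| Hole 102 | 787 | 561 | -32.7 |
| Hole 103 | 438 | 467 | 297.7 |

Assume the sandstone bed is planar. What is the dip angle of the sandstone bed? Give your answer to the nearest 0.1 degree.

42.5°

Let the plane be z = a·E + b·N + c.
Hole 102−Hole 101: 54a + 192b = −103.1;  Hole 103−Hole 101: −295a + 98b = 227.3.
Solving gives a = −0.86781, b = −0.29291.
Gradient magnitude |∇z| = √(a² + b²) = √(0.75310 + 0.08579) = 0.91591.
True dip = arctan(0.91591) = 42.5°, dipping toward ENE (azimuth ≈ 071°).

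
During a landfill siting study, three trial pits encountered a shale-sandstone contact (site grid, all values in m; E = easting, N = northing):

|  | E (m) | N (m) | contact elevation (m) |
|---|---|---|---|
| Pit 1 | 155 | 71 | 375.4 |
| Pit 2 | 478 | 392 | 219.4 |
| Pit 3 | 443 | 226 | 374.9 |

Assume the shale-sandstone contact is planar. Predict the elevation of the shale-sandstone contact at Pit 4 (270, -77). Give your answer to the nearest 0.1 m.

596.9 m

Let the plane be z = a·E + b·N + c.
Pit 2−Pit 1: 323a + 321b = −156;  Pit 3−Pit 1: 288a + 155b = −0.5.
Solving gives a = 0.56672, b = −1.05624.
Then c = 375.4 − a·155 − b·71 = 362.55.
At (270, -77): z = 153.0 + 81.3 + 362.55 = 596.9 m.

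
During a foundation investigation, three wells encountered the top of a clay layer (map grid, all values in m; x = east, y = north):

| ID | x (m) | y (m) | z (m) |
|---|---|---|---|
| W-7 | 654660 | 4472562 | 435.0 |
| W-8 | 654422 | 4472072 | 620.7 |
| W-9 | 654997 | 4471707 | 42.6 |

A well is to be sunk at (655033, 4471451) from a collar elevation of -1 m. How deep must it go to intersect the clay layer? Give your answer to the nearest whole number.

12 m

Let the plane be z = a·x + b·y + c.
W-8−W-7: −238a − 490b = 185.7;  W-9−W-7: 337a − 855b = −392.4.
Solving gives a = −0.95233438, b = 0.08358282.
Then c = 435 − a·654660 − b·4472562 = 250060.87.
At (655033, 4471451): z_contact = −623810.4 + 373736.5 + 250060.87 = -13.1 m.
Depth below ground = -1 − (-13.1) = 12 m.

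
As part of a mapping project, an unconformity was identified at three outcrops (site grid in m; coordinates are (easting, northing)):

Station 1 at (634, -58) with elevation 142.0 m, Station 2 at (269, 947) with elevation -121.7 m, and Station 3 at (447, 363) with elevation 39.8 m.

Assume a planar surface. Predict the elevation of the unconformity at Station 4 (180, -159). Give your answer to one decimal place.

287.4 m

Let the plane be z = a·E + b·N + c.
Station 2−Station 1: −365a + 1005b = −263.7;  Station 3−Station 1: −187a + 421b = −102.2.
Solving gives a = −0.24239, b = −0.35042.
Then c = 142 − a·634 − b·-58 = 275.35.
At (180, -159): z = −43.6 + 55.7 + 275.35 = 287.4 m.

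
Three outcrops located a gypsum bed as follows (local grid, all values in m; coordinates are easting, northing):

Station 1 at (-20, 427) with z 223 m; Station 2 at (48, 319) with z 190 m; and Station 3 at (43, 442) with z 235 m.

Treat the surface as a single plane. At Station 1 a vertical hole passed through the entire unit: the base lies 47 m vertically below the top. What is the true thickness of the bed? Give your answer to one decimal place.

Two edge vectors: Station 1→Station 2 = (68, -108, -33), Station 1→Station 3 = (63, 15, 12).
Normal n = (Station 1→Station 2) × (Station 1→Station 3) = (-801, -2895, 7824).
So ∂z/∂easting = −n_x/n_z = 0.10238 and ∂z/∂northing = −n_y/n_z = 0.37002.
|∇z| = √(a²+b²) = 0.38392, so dip δ = arctan(0.38392) = 21.00°.
True thickness = vertical thickness × cos δ = 47 × cos 21.00° = 43.9 m.

43.9 m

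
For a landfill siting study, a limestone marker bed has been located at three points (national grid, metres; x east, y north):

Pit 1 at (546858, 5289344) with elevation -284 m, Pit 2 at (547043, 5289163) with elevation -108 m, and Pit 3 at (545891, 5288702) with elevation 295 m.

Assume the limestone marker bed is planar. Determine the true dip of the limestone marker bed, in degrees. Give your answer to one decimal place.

Two edge vectors: Pit 1→Pit 2 = (185, -181, 176), Pit 1→Pit 3 = (-967, -642, 579).
Normal n = (Pit 1→Pit 2) × (Pit 1→Pit 3) = (8193, -277307, -293797).
So ∂z/∂x = −n_x/n_z = 0.02789 and ∂z/∂y = −n_y/n_z = −0.94387.
Gradient magnitude |∇z| = √(a² + b²) = √(0.00078 + 0.89090) = 0.94428.
True dip = arctan(0.94428) = 43.4°, dipping toward N (azimuth ≈ 358°).

43.4°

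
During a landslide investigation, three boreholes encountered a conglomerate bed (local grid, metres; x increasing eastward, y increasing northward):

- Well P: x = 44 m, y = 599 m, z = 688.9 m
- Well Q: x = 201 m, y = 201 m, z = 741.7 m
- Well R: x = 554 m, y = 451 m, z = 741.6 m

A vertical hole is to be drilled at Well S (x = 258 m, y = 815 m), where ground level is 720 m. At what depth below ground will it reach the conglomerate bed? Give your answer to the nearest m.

38 m

Let the plane be z = a·x + b·y + c.
Well Q−Well P: 157a − 398b = 52.8;  Well R−Well P: 510a − 148b = 52.7.
Solving gives a = 0.07322, b = −0.10378.
Then c = 688.9 − a·44 − b·599 = 747.84.
At (258, 815): z_contact = 18.9 − 84.6 + 747.84 = 682.2 m.
Depth below ground = 720 − 682.2 = 38 m.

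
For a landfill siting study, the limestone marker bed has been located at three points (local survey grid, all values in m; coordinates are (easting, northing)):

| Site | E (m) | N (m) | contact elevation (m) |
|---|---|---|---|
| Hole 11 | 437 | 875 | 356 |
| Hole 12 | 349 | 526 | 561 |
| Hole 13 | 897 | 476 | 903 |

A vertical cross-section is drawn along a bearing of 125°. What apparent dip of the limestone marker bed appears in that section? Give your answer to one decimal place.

Let the plane be z = a·E + b·N + c.
Hole 12−Hole 11: −88a − 349b = 205;  Hole 13−Hole 11: 460a − 399b = 547.
Solving gives a = 0.55766, b = −0.72801.
Unit vector along 125° is (sin 125°, cos 125°) = (0.8192, -0.5736).
Slope in that direction = a·(0.8192) + b·(-0.5736) = 0.87438.
Apparent dip = arctan|0.87438| = 41.2° (true dip is 42.5°, so apparent ≤ true as expected).

41.2°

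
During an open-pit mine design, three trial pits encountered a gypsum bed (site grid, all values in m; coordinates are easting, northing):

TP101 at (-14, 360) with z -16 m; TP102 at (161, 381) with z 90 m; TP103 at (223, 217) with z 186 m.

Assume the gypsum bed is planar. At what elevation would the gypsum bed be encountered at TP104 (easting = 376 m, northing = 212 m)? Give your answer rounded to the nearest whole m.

287 m

Let the plane be z = a·easting + b·northing + c.
TP102−TP101: 175a + 21b = 106;  TP103−TP101: 237a − 143b = 202.
Solving gives a = 0.64662, b = −0.34091.
Then c = -16 − a·-14 − b·360 = 115.78.
At (376, 212): z = 243.1 − 72.3 + 115.78 = 286.6 m.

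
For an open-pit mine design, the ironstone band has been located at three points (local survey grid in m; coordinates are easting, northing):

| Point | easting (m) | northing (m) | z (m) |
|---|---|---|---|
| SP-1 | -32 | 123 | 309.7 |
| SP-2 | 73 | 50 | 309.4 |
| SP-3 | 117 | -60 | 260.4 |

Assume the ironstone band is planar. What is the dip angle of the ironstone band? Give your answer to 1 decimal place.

Let the plane be z = a·easting + b·northing + c.
SP-2−SP-1: 105a − 73b = −0.3;  SP-3−SP-1: 149a − 183b = −49.3.
Solving gives a = 0.42504, b = 0.61547.
Gradient magnitude |∇z| = √(a² + b²) = √(0.18066 + 0.37880) = 0.74797.
True dip = arctan(0.74797) = 36.8°, dipping toward SW (azimuth ≈ 215°).

36.8°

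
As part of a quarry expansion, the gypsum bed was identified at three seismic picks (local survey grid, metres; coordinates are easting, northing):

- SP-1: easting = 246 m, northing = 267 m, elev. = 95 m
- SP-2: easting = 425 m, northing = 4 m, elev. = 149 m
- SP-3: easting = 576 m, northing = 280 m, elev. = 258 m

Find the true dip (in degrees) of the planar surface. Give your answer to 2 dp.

Let the plane be z = a·easting + b·northing + c.
SP-2−SP-1: 179a − 263b = 54;  SP-3−SP-1: 330a + 13b = 163.
Solving gives a = 0.48892, b = 0.12744.
Gradient magnitude |∇z| = √(a² + b²) = √(0.23904 + 0.01624) = 0.50525.
True dip = arctan(0.50525) = 26.81°, dipping toward WSW (azimuth ≈ 255°).

26.81°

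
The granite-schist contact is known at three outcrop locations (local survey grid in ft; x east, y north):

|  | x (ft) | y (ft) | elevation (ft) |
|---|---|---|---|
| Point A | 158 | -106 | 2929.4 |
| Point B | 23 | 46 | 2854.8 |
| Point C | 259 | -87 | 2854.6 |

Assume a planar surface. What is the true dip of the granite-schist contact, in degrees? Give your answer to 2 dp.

48.49°

Let the plane be z = a·x + b·y + c.
Point B−Point A: −135a + 152b = −74.6;  Point C−Point A: 101a + 19b = −74.8.
Solving gives a = −0.55546, b = −0.98413.
Gradient magnitude |∇z| = √(a² + b²) = √(0.30854 + 0.96851) = 1.13006.
True dip = arctan(1.13006) = 48.49°, dipping toward NNE (azimuth ≈ 029°).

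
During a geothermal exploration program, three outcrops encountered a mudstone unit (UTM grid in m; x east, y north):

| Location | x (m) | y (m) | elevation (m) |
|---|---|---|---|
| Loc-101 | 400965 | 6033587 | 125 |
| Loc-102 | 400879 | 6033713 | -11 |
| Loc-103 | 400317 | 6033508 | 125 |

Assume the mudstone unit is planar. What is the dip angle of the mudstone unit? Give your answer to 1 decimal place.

45.1°

Two edge vectors: Loc-101→Loc-102 = (-86, 126, -136), Loc-101→Loc-103 = (-648, -79, 0).
Normal n = (Loc-101→Loc-102) × (Loc-101→Loc-103) = (-10744, 88128, 88442).
So ∂z/∂x = −n_x/n_z = 0.12148 and ∂z/∂y = −n_y/n_z = −0.99645.
Gradient magnitude |∇z| = √(a² + b²) = √(0.01476 + 0.99291) = 1.00383.
True dip = arctan(1.00383) = 45.1°, dipping toward N (azimuth ≈ 353°).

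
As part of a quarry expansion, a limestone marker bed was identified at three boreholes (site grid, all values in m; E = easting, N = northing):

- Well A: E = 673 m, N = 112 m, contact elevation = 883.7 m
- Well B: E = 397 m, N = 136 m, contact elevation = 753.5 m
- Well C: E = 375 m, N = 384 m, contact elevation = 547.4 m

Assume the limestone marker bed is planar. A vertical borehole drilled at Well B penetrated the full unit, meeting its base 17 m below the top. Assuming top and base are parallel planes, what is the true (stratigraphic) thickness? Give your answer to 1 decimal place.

12.7 m

Two edge vectors: Well A→Well B = (-276, 24, -130.2), Well A→Well C = (-298, 272, -336.3).
Normal n = (Well A→Well B) × (Well A→Well C) = (27343.2, -54019.2, -67920).
So ∂z/∂E = −n_x/n_z = 0.40258 and ∂z/∂N = −n_y/n_z = −0.79534.
|∇z| = √(a²+b²) = 0.89142, so dip δ = arctan(0.89142) = 41.71°.
True thickness = vertical thickness × cos δ = 17 × cos 41.71° = 12.7 m.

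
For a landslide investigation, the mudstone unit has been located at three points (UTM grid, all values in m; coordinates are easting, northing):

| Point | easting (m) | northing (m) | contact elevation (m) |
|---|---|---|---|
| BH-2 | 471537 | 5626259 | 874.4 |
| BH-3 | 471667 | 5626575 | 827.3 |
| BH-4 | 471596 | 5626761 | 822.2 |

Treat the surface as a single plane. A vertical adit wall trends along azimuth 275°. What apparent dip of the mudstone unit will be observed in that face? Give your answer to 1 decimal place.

Two edge vectors: BH-2→BH-3 = (130, 316, -47.1), BH-2→BH-4 = (59, 502, -52.2).
Normal n = (BH-2→BH-3) × (BH-2→BH-4) = (7149, 4007.1, 46616).
So ∂z/∂easting = −n_x/n_z = −0.15336 and ∂z/∂northing = −n_y/n_z = −0.08596.
Unit vector along 275° is (sin 275°, cos 275°) = (-0.9962, 0.0872).
Slope in that direction = a·(-0.9962) + b·(0.0872) = 0.14528.
Apparent dip = arctan|0.14528| = 8.3° (true dip is 10.0°, so apparent ≤ true as expected).

8.3°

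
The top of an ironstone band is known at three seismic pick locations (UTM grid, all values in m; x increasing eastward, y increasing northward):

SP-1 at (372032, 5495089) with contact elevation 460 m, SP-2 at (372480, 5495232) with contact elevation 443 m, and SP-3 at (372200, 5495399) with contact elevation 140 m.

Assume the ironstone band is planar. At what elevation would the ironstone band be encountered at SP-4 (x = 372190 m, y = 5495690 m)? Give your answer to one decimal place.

-219.5 m

Let the plane be z = a·x + b·y + c.
SP-2−SP-1: 448a + 143b = −17;  SP-3−SP-1: 168a + 310b = −320.
Solving gives a = 0.352528383, b = −1.223305705.
Then c = 460 − a·372032 − b·5495089 = 6591481.88.
At (372190, 5495690): z = 131207.5 − 6722908.9 + 6591481.88 = -219.5 m.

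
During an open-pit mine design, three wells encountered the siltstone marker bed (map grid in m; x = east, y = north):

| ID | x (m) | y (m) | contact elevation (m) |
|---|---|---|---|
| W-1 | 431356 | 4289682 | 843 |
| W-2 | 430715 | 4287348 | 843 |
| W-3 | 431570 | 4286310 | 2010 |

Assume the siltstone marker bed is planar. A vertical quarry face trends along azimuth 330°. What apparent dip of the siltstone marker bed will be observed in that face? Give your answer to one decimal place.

37.1°

Two edge vectors: W-1→W-2 = (-641, -2334, 0), W-1→W-3 = (214, -3372, 1167).
Normal n = (W-1→W-2) × (W-1→W-3) = (-2723778, 748047, 2660928).
So ∂z/∂x = −n_x/n_z = 1.02362 and ∂z/∂y = −n_y/n_z = −0.28112.
Unit vector along 330° is (sin 330°, cos 330°) = (-0.5000, 0.8660).
Slope in that direction = a·(-0.5000) + b·(0.8660) = −0.75527.
Apparent dip = arctan|0.75527| = 37.1° (true dip is 46.7°, so apparent ≤ true as expected).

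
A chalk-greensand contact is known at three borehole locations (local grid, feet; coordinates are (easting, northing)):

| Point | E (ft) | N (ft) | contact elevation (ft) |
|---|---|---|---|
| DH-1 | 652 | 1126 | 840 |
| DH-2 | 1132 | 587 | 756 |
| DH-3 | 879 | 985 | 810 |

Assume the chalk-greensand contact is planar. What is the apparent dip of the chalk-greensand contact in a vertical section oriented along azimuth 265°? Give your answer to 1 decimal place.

4.1°

Let the plane be z = a·E + b·N + c.
DH-2−DH-1: 480a − 539b = −84;  DH-3−DH-1: 227a − 141b = −30.
Solving gives a = −0.07912, b = 0.08538.
Unit vector along 265° is (sin 265°, cos 265°) = (-0.9962, -0.0872).
Slope in that direction = a·(-0.9962) + b·(-0.0872) = 0.07138.
Apparent dip = arctan|0.07138| = 4.1° (true dip is 6.6°, so apparent ≤ true as expected).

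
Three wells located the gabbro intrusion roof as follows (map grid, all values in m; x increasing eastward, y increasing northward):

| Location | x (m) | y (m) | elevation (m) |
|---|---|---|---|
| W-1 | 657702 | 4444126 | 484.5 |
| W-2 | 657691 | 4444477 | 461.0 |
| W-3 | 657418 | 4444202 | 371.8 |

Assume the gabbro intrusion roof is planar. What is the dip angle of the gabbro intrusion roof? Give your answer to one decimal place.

Let the plane be z = a·x + b·y + c.
W-2−W-1: −11a + 351b = −23.5;  W-3−W-1: −284a + 76b = −112.7.
Solving gives a = 0.38212, b = −0.05498.
Gradient magnitude |∇z| = √(a² + b²) = √(0.14601 + 0.00302) = 0.38605.
True dip = arctan(0.38605) = 21.1°, dipping toward W (azimuth ≈ 278°).

21.1°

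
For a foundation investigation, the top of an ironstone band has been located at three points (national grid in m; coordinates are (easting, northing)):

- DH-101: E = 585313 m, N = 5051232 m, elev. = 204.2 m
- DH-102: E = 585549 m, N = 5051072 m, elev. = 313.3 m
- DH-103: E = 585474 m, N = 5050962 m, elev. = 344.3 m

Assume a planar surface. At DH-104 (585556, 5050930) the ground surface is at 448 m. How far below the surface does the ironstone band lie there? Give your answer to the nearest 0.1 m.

Let the plane be z = a·E + b·N + c.
DH-102−DH-101: 236a − 160b = 109.1;  DH-103−DH-101: 161a − 270b = 140.1.
Solving gives a = 0.185484721, b = −0.408285037.
Then c = 204.2 − a·585313 − b·5051232 = 1953980.03.
At (585556, 5050930): z_contact = 108611.69 − 2062219.14 + 1953980.03 = 372.57 m.
Depth below ground = 448 − 372.57 = 75.4 m.

75.4 m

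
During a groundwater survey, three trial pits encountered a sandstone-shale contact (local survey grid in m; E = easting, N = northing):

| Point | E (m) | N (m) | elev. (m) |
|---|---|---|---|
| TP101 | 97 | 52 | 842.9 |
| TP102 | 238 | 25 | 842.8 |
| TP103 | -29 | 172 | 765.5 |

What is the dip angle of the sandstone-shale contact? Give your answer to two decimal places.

39.46°

Two edge vectors: TP101→TP102 = (141, -27, -0.1), TP101→TP103 = (-126, 120, -77.4).
Normal n = (TP101→TP102) × (TP101→TP103) = (2101.8, 10926, 13518).
So ∂z/∂E = −n_x/n_z = −0.15548 and ∂z/∂N = −n_y/n_z = −0.80826.
Gradient magnitude |∇z| = √(a² + b²) = √(0.02417 + 0.65328) = 0.82307.
True dip = arctan(0.82307) = 39.46°, dipping toward N (azimuth ≈ 011°).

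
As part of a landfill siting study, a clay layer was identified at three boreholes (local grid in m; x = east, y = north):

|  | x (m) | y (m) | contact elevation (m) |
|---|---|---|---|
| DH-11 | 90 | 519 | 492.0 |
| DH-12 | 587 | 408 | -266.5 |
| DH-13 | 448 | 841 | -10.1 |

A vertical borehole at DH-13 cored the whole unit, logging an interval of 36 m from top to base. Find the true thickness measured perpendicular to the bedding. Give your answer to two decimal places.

19.92 m

Let the plane be z = a·x + b·y + c.
DH-12−DH-11: 497a − 111b = −758.5;  DH-13−DH-11: 358a + 322b = −502.1.
Solving gives a = −1.50156, b = 0.11012.
|∇z| = √(a²+b²) = 1.50559, so dip δ = arctan(1.50559) = 56.41°.
True thickness = vertical thickness × cos δ = 36 × cos 56.41° = 19.92 m.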